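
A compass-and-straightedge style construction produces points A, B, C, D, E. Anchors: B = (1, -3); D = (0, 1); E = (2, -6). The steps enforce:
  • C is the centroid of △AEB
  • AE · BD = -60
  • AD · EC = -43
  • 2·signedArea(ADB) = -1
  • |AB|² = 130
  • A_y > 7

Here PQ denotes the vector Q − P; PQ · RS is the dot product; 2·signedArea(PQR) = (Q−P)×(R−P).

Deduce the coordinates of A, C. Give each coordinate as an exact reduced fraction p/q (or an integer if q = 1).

1. A_x = -2  [AE · BD = -60 ∩ 2·signedArea(ADB) = -1]
2. A_y = 8  [AE · BD = -60 ∩ 2·signedArea(ADB) = -1]
   → A = (-2, 8)
3. C_x = 1/3  [C is the centroid of △AEB]
4. C_y = -1/3  [C is the centroid of △AEB]
   → C = (1/3, -1/3)

A = (-2, 8)
C = (1/3, -1/3)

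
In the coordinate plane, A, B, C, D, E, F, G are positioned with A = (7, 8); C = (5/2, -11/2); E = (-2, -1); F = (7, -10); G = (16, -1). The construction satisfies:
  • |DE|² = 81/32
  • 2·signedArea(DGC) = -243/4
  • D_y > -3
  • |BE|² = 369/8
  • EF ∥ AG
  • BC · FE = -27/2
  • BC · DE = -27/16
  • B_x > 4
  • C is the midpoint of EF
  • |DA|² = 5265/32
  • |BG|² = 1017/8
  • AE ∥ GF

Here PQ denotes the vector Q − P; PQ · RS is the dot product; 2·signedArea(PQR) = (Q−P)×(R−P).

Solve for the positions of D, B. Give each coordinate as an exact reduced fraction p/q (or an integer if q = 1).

B = (19/4, -7/4)
D = (-7/8, -17/8)

1. B_x = 19/4  [line 9·x + -9·y + -117/2 = 0 ∩ |BE|² = 369/8]
2. B_y = -7/4  [line 9·x + -9·y + -117/2 = 0 ∩ |BE|² = 369/8]
   → B = (19/4, -7/4)
3. D_x = -7/8  [2·signedArea(DGC) = -243/4 ∩ BC · DE = -27/16]
4. D_y = -17/8  [2·signedArea(DGC) = -243/4 ∩ BC · DE = -27/16]
   → D = (-7/8, -17/8)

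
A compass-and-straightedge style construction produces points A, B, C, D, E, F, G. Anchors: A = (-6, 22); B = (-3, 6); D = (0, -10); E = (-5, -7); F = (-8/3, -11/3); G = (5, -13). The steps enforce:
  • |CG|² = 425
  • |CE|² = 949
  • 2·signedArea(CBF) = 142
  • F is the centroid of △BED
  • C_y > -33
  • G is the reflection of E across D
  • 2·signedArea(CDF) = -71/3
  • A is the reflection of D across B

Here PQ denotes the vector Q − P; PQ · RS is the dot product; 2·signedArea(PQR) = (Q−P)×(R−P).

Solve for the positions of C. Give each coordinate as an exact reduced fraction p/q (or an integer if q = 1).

C = (13, -32)

1. C_x = 13  [2·signedArea(CDF) = -71/3 ∩ 2·signedArea(CBF) = 142]
2. C_y = -32  [2·signedArea(CDF) = -71/3 ∩ 2·signedArea(CBF) = 142]
   → C = (13, -32)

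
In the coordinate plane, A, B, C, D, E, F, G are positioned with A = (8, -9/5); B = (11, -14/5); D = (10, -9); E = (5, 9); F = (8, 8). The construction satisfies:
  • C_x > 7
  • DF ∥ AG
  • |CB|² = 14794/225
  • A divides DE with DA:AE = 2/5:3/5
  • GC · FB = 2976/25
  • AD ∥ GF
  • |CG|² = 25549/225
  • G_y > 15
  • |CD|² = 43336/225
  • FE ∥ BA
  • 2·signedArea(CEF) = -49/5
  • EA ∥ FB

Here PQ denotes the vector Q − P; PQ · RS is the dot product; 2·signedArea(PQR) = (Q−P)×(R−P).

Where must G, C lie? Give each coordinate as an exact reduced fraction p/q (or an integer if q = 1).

1. G_x = 6  [AD ∥ GF ∩ DF ∥ AG]
2. G_y = 76/5  [AD ∥ GF ∩ DF ∥ AG]
   → G = (6, 76/5)
3. C_x = 8  [2·signedArea(CEF) = -49/5 ∩ GC · FB = 2976/25]
4. C_y = 71/15  [2·signedArea(CEF) = -49/5 ∩ GC · FB = 2976/25]
   → C = (8, 71/15)

C = (8, 71/15)
G = (6, 76/5)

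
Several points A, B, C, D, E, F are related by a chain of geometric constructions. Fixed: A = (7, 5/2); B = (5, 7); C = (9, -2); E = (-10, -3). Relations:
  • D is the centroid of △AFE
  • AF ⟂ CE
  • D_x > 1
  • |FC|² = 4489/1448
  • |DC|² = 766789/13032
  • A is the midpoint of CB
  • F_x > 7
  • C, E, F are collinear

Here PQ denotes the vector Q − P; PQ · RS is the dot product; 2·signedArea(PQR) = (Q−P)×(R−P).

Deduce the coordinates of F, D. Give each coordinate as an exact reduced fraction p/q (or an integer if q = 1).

1. F_x = 5243/724  [C, E, F are collinear ∩ AF ⟂ CE]
2. F_y = -1515/724  [C, E, F are collinear ∩ AF ⟂ CE]
   → F = (5243/724, -1515/724)
3. D_x = 3071/2172  [D is the centroid of △AFE]
4. D_y = -1877/2172  [D is the centroid of △AFE]
   → D = (3071/2172, -1877/2172)

D = (3071/2172, -1877/2172)
F = (5243/724, -1515/724)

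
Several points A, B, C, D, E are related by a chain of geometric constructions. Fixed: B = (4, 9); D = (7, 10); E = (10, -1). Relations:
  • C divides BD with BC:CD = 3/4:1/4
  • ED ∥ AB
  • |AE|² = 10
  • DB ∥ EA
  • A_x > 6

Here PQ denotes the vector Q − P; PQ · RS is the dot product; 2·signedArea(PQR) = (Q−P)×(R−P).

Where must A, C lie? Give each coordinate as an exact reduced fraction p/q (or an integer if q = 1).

1. A_x = 7  [ED ∥ AB ∩ DB ∥ EA]
2. A_y = -2  [ED ∥ AB ∩ DB ∥ EA]
   → A = (7, -2)
3. C_x = 25/4  [C divides BD with BC:CD = 3/4:1/4]
4. C_y = 39/4  [C divides BD with BC:CD = 3/4:1/4]
   → C = (25/4, 39/4)

A = (7, -2)
C = (25/4, 39/4)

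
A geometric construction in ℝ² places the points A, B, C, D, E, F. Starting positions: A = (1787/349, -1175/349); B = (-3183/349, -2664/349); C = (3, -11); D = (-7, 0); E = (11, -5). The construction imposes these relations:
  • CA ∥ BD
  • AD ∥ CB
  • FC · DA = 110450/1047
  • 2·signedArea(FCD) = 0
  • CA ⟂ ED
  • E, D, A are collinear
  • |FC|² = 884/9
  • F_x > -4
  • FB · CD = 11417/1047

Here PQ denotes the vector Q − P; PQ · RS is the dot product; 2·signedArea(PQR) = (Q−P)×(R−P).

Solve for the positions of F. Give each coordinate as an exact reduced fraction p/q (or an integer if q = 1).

1. F_x = -11/3  [2·signedArea(FCD) = 0 ∩ FB · CD = 11417/1047]
2. F_y = -11/3  [2·signedArea(FCD) = 0 ∩ FB · CD = 11417/1047]
   → F = (-11/3, -11/3)

F = (-11/3, -11/3)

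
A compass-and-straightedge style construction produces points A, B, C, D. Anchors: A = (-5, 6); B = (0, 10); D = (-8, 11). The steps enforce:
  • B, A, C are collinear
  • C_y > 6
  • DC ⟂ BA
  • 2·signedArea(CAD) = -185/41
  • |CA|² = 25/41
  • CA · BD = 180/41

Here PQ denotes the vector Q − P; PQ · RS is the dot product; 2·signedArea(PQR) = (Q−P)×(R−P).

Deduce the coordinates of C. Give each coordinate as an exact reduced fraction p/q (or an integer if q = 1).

C = (-180/41, 266/41)

1. C_x = -180/41  [B, A, C are collinear ∩ DC ⟂ BA]
2. C_y = 266/41  [B, A, C are collinear ∩ DC ⟂ BA]
   → C = (-180/41, 266/41)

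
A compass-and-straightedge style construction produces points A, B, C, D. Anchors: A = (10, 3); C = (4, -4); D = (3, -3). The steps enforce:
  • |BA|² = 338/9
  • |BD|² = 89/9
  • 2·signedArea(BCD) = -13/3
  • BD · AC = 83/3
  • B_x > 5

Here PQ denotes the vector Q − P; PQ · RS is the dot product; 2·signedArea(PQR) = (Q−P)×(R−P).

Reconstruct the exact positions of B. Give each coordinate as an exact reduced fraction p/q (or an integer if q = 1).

B = (17/3, -4/3)

1. B_x = 17/3  [2·signedArea(BCD) = -13/3 ∩ BD · AC = 83/3]
2. B_y = -4/3  [2·signedArea(BCD) = -13/3 ∩ BD · AC = 83/3]
   → B = (17/3, -4/3)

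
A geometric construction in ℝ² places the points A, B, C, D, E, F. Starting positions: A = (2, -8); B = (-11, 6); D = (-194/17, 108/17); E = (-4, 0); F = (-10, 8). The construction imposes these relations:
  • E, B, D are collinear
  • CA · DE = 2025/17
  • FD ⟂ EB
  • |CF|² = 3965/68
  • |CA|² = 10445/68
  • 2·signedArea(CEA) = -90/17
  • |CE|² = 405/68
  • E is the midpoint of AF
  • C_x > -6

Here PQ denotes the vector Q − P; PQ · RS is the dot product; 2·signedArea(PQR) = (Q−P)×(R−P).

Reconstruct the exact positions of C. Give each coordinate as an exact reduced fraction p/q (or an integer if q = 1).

C = (-199/34, 27/17)

1. C_x = -199/34  [2·signedArea(CEA) = -90/17 ∩ CA · DE = 2025/17]
2. C_y = 27/17  [2·signedArea(CEA) = -90/17 ∩ CA · DE = 2025/17]
   → C = (-199/34, 27/17)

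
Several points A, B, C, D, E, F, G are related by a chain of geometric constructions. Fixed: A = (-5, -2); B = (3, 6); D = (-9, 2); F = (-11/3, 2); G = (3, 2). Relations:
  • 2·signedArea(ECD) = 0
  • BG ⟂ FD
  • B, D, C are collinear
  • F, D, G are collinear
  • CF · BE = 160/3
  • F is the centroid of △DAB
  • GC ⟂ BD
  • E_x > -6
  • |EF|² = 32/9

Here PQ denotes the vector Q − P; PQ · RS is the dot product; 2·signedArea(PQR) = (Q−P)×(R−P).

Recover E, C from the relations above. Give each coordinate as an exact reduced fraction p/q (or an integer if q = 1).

C = (9/5, 28/5)
E = (-5, 10/3)

1. C_x = 9/5  [B, D, C are collinear ∩ GC ⟂ BD]
2. C_y = 28/5  [B, D, C are collinear ∩ GC ⟂ BD]
   → C = (9/5, 28/5)
3. E_x = -5  [2·signedArea(ECD) = 0 ∩ CF · BE = 160/3]
4. E_y = 10/3  [2·signedArea(ECD) = 0 ∩ CF · BE = 160/3]
   → E = (-5, 10/3)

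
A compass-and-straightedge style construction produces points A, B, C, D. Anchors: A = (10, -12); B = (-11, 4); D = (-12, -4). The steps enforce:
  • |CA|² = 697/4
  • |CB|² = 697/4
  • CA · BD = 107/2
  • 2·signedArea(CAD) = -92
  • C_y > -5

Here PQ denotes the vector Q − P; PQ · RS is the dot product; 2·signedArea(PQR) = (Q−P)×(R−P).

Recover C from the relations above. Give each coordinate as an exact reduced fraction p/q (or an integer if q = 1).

C = (-1/2, -4)

1. C_x = -1/2  [2·signedArea(CAD) = -92 ∩ CA · BD = 107/2]
2. C_y = -4  [2·signedArea(CAD) = -92 ∩ CA · BD = 107/2]
   → C = (-1/2, -4)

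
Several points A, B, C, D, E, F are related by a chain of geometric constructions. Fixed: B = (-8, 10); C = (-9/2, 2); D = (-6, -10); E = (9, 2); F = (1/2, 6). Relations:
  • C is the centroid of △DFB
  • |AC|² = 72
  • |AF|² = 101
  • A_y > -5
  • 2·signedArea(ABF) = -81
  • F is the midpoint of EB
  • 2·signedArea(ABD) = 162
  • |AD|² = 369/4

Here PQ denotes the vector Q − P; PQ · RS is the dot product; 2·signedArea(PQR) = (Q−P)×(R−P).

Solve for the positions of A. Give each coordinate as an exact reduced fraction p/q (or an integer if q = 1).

1. A_x = 3/2  [2·signedArea(ABD) = 162 ∩ 2·signedArea(ABF) = -81]
2. A_y = -4  [2·signedArea(ABD) = 162 ∩ 2·signedArea(ABF) = -81]
   → A = (3/2, -4)

A = (3/2, -4)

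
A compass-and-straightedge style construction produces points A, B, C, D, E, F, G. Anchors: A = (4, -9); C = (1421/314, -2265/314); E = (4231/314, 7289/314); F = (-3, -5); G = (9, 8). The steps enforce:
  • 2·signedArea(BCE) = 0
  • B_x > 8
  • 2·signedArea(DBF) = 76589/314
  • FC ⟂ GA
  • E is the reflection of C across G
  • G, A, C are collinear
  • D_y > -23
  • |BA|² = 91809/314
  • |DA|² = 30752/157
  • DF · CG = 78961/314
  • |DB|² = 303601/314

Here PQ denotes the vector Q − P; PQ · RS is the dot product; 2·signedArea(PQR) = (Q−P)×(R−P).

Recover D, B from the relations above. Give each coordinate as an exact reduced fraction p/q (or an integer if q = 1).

B = (2771/314, 2325/314)
D = (8/157, -3521/157)

1. D_x = 8/157  [line -1405/314·x + -4777/314·y + -107061/314 = 0 ∩ |DA|² = 30752/157]
2. D_y = -3521/157  [line -1405/314·x + -4777/314·y + -107061/314 = 0 ∩ |DA|² = 30752/157]
   → D = (8/157, -3521/157)
3. B_x = 2771/314  [2·signedArea(DBF) = 76589/314 ∩ 2·signedArea(BCE) = 0]
4. B_y = 2325/314  [2·signedArea(DBF) = 76589/314 ∩ 2·signedArea(BCE) = 0]
   → B = (2771/314, 2325/314)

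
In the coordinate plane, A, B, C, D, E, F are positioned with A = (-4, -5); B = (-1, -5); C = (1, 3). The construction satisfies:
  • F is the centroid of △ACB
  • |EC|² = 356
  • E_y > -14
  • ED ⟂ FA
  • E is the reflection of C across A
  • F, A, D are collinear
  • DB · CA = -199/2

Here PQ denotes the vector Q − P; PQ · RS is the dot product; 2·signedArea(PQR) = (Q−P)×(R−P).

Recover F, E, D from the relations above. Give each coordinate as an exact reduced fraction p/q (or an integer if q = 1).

1. F_x = -4/3  [F is the centroid of △ACB]
2. F_y = -7/3  [F is the centroid of △ACB]
   → F = (-4/3, -7/3)
3. E_x = -9  [E is the reflection of C across A]
4. E_y = -13  [E is the reflection of C across A]
   → E = (-9, -13)
5. D_x = -21/2  [F, A, D are collinear ∩ ED ⟂ FA]
6. D_y = -23/2  [F, A, D are collinear ∩ ED ⟂ FA]
   → D = (-21/2, -23/2)

D = (-21/2, -23/2)
E = (-9, -13)
F = (-4/3, -7/3)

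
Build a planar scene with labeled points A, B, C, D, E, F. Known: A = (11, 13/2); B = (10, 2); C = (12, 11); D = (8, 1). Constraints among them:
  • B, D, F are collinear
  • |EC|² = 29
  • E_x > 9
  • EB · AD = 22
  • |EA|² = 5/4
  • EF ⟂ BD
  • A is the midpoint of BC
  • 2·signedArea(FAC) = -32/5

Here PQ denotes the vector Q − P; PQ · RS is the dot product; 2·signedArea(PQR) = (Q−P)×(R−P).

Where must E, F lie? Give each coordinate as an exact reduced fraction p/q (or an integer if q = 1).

1. E_x = 10  [line 3·x + 11/2·y + -63 = 0 ∩ |EC|² = 29]
2. E_y = 6  [line 3·x + 11/2·y + -63 = 0 ∩ |EC|² = 29]
   → E = (10, 6)
3. F_x = 58/5  [B, D, F are collinear ∩ EF ⟂ BD]
4. F_y = 14/5  [B, D, F are collinear ∩ EF ⟂ BD]
   → F = (58/5, 14/5)

E = (10, 6)
F = (58/5, 14/5)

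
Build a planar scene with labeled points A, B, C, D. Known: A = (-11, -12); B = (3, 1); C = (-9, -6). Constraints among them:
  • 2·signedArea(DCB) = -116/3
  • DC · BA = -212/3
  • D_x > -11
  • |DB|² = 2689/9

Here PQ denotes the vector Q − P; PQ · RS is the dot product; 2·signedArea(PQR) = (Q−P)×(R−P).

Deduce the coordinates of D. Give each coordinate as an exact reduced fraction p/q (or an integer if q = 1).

1. D_x = -31/3  [DC · BA = -212/3 ∩ 2·signedArea(DCB) = -116/3]
2. D_y = -10  [DC · BA = -212/3 ∩ 2·signedArea(DCB) = -116/3]
   → D = (-31/3, -10)

D = (-31/3, -10)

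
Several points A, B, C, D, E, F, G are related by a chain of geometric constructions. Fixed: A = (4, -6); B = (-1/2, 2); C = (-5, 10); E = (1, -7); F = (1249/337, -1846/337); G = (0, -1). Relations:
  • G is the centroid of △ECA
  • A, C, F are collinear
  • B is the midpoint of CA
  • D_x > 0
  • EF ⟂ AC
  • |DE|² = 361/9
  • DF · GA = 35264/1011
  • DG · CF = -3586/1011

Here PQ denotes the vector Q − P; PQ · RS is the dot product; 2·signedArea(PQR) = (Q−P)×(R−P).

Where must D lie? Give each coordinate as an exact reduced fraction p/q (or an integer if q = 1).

D = (1, -2/3)

1. D_x = 1  [DG · CF = -3586/1011 ∩ DF · GA = 35264/1011]
2. D_y = -2/3  [DG · CF = -3586/1011 ∩ DF · GA = 35264/1011]
   → D = (1, -2/3)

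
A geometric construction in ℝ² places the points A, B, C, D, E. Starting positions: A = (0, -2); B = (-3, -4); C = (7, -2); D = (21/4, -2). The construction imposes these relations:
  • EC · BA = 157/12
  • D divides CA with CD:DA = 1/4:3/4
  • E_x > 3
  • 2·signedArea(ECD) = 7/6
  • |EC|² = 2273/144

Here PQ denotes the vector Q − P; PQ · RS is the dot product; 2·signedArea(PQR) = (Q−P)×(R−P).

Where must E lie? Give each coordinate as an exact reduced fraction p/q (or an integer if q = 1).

1. E_x = 37/12  [2·signedArea(ECD) = 7/6 ∩ EC · BA = 157/12]
2. E_y = -8/3  [2·signedArea(ECD) = 7/6 ∩ EC · BA = 157/12]
   → E = (37/12, -8/3)

E = (37/12, -8/3)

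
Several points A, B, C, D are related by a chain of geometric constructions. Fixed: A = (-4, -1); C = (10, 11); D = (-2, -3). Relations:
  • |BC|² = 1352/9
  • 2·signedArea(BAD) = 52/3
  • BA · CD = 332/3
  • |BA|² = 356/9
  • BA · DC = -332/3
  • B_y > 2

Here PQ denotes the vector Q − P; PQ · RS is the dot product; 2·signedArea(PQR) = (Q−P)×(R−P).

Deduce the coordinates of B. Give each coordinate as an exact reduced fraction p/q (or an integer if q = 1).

1. B_x = 4/3  [BA · DC = -332/3 ∩ 2·signedArea(BAD) = 52/3]
2. B_y = 7/3  [BA · DC = -332/3 ∩ 2·signedArea(BAD) = 52/3]
   → B = (4/3, 7/3)

B = (4/3, 7/3)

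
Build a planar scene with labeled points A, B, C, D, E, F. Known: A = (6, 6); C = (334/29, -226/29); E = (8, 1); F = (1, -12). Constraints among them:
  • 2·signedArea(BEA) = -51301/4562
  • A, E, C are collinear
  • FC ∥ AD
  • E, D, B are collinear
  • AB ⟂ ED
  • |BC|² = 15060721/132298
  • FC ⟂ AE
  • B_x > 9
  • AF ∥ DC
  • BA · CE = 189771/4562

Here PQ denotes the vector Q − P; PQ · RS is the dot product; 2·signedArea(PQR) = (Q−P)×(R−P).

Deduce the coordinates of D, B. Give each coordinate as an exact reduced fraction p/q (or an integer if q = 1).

1. D_x = 479/29  [AF ∥ DC ∩ FC ∥ AD]
2. D_y = 296/29  [AF ∥ DC ∩ FC ∥ AD]
   → D = (479/29, 296/29)
3. B_x = 43659/4562  [E, D, B are collinear ∩ AB ⟂ ED]
4. B_y = 12305/4562  [E, D, B are collinear ∩ AB ⟂ ED]
   → B = (43659/4562, 12305/4562)

B = (43659/4562, 12305/4562)
D = (479/29, 296/29)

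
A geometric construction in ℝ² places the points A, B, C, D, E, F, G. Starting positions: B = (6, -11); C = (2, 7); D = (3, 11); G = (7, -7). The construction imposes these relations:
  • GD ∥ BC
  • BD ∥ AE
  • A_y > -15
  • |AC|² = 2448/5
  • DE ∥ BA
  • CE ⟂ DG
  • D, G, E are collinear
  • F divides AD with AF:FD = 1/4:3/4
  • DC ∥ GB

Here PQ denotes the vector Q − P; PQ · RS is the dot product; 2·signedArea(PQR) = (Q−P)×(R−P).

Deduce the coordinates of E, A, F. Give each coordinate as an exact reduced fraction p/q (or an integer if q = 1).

A = (34/5, -73/5)
E = (19/5, 37/5)
F = (117/20, -41/5)

1. E_x = 19/5  [D, G, E are collinear ∩ CE ⟂ DG]
2. E_y = 37/5  [D, G, E are collinear ∩ CE ⟂ DG]
   → E = (19/5, 37/5)
3. A_x = 34/5  [BD ∥ AE ∩ DE ∥ BA]
4. A_y = -73/5  [BD ∥ AE ∩ DE ∥ BA]
   → A = (34/5, -73/5)
5. F_x = 117/20  [F divides AD with AF:FD = 1/4:3/4]
6. F_y = -41/5  [F divides AD with AF:FD = 1/4:3/4]
   → F = (117/20, -41/5)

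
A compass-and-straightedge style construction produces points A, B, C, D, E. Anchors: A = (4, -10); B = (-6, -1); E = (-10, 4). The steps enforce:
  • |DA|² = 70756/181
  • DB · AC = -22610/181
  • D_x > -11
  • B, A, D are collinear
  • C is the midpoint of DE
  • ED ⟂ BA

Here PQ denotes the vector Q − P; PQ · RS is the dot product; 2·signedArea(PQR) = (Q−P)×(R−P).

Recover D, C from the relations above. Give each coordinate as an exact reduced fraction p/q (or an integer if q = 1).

C = (-1873/181, 654/181)
D = (-1936/181, 584/181)

1. D_x = -1936/181  [B, A, D are collinear ∩ ED ⟂ BA]
2. D_y = 584/181  [B, A, D are collinear ∩ ED ⟂ BA]
   → D = (-1936/181, 584/181)
3. C_x = -1873/181  [C is the midpoint of DE]
4. C_y = 654/181  [C is the midpoint of DE]
   → C = (-1873/181, 654/181)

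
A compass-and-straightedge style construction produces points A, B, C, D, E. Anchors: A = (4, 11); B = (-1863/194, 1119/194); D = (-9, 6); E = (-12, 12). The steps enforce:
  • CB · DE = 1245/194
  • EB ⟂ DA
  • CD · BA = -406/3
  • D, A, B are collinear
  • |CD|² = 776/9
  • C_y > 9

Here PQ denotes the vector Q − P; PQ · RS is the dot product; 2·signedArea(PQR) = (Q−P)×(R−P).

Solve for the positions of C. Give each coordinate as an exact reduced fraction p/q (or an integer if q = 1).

C = (-1/3, 28/3)

1. C_x = -1/3  [CB · DE = 1245/194 ∩ CD · BA = -406/3]
2. C_y = 28/3  [CB · DE = 1245/194 ∩ CD · BA = -406/3]
   → C = (-1/3, 28/3)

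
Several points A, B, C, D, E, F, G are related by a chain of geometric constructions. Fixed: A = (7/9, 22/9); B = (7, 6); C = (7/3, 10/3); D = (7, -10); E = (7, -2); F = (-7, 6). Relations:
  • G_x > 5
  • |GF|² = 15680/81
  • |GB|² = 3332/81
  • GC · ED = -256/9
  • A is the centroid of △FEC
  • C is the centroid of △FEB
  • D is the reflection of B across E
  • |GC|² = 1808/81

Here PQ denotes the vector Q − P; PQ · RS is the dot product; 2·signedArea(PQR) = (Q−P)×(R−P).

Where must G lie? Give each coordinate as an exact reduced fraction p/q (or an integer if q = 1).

1. G_y = -2/9  [GC · ED = -256/9]
2. G_x = 49/9  [|GC|² = 1808/81]
   → G = (49/9, -2/9)

G = (49/9, -2/9)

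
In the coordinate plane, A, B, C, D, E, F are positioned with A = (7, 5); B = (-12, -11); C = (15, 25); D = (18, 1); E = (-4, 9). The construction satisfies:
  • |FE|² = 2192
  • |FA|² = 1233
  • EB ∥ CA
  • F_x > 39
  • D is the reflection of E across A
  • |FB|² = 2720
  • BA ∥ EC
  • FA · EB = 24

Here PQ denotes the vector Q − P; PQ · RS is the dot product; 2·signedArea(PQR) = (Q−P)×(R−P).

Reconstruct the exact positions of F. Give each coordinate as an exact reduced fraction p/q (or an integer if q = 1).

1. F_x = 40  [line 8·x + 20·y + -180 = 0 ∩ |FA|² = 1233]
2. F_y = -7  [line 8·x + 20·y + -180 = 0 ∩ |FA|² = 1233]
   → F = (40, -7)

F = (40, -7)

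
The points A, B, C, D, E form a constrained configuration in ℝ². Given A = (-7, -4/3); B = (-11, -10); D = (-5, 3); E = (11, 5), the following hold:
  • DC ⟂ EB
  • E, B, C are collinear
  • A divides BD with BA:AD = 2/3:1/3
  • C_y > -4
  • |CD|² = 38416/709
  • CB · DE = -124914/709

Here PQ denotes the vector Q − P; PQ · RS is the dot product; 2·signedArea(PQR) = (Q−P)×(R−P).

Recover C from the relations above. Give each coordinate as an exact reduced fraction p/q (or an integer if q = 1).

C = (-605/709, -2185/709)

1. C_x = -605/709  [E, B, C are collinear ∩ DC ⟂ EB]
2. C_y = -2185/709  [E, B, C are collinear ∩ DC ⟂ EB]
   → C = (-605/709, -2185/709)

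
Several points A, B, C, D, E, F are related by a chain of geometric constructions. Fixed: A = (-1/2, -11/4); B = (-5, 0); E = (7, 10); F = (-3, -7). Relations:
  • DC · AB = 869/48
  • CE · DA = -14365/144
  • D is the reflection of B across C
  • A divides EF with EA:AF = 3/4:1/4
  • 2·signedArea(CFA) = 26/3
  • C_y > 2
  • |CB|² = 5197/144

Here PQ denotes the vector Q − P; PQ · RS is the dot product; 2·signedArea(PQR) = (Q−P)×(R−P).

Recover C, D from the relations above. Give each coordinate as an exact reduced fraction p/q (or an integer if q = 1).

C = (1/2, 29/12)
D = (6, 29/6)

1. C_x = 1/2  [line -17/4·x + 5/2·y + -47/12 = 0 ∩ |CB|² = 5197/144]
2. C_y = 29/12  [line -17/4·x + 5/2·y + -47/12 = 0 ∩ |CB|² = 5197/144]
   → C = (1/2, 29/12)
3. D_x = 6  [D is the reflection of B across C]
4. D_y = 29/6  [D is the reflection of B across C]
   → D = (6, 29/6)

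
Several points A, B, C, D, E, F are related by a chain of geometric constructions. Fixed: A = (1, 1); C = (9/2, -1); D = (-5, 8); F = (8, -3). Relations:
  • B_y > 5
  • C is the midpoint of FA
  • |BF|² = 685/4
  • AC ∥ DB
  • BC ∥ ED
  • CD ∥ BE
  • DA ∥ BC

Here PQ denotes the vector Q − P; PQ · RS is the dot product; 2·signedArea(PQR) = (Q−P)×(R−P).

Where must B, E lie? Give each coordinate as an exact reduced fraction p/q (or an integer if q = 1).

1. B_x = -3/2  [DA ∥ BC ∩ AC ∥ DB]
2. B_y = 6  [DA ∥ BC ∩ AC ∥ DB]
   → B = (-3/2, 6)
3. E_x = -11  [BC ∥ ED ∩ CD ∥ BE]
4. E_y = 15  [BC ∥ ED ∩ CD ∥ BE]
   → E = (-11, 15)

B = (-3/2, 6)
E = (-11, 15)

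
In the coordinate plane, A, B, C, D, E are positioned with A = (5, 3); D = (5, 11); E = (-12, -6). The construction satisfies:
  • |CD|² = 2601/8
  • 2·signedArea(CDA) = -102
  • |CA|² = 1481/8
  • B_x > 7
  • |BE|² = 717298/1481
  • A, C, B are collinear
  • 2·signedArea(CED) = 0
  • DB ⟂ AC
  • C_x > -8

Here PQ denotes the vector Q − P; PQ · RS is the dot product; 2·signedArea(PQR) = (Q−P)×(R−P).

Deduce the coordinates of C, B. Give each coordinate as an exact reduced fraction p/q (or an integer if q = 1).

B = (11281/1481, 5887/1481)
C = (-31/4, -7/4)

1. C_x = -31/4  [2·signedArea(CED) = 0 ∩ 2·signedArea(CDA) = -102]
2. C_y = -7/4  [2·signedArea(CED) = 0 ∩ 2·signedArea(CDA) = -102]
   → C = (-31/4, -7/4)
3. B_x = 11281/1481  [A, C, B are collinear ∩ DB ⟂ AC]
4. B_y = 5887/1481  [A, C, B are collinear ∩ DB ⟂ AC]
   → B = (11281/1481, 5887/1481)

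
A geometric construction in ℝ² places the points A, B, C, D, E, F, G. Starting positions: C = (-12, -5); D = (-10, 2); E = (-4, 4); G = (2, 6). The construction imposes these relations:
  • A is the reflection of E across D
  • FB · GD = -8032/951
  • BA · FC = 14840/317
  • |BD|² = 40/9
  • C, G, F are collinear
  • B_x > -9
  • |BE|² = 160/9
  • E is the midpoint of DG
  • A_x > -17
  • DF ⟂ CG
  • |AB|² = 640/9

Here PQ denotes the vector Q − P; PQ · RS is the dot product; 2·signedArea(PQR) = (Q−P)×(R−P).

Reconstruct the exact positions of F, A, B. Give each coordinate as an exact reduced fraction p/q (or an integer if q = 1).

1. F_x = -2334/317  [C, G, F are collinear ∩ DF ⟂ CG]
2. F_y = -430/317  [C, G, F are collinear ∩ DF ⟂ CG]
   → F = (-2334/317, -430/317)
3. A_x = -16  [A is the reflection of E across D]
4. A_y = 0  [A is the reflection of E across D]
   → A = (-16, 0)
5. B_x = -8  [BA · FC = 14840/317 ∩ FB · GD = -8032/951]
6. B_y = 8/3  [BA · FC = 14840/317 ∩ FB · GD = -8032/951]
   → B = (-8, 8/3)

A = (-16, 0)
B = (-8, 8/3)
F = (-2334/317, -430/317)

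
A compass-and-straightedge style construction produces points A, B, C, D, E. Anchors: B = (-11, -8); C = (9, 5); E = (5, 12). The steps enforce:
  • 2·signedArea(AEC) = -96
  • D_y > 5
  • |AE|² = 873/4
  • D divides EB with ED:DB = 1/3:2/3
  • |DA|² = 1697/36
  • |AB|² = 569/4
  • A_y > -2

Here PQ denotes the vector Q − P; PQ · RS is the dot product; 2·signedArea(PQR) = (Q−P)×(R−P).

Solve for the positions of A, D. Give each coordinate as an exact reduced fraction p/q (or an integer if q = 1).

A = (-1, -3/2)
D = (-1/3, 16/3)

1. A_x = -1  [line 7·x + 4·y + 13 = 0 ∩ |AB|² = 569/4]
2. A_y = -3/2  [line 7·x + 4·y + 13 = 0 ∩ |AB|² = 569/4]
   → A = (-1, -3/2)
3. D_x = -1/3  [D divides EB with ED:DB = 1/3:2/3]
4. D_y = 16/3  [D divides EB with ED:DB = 1/3:2/3]
   → D = (-1/3, 16/3)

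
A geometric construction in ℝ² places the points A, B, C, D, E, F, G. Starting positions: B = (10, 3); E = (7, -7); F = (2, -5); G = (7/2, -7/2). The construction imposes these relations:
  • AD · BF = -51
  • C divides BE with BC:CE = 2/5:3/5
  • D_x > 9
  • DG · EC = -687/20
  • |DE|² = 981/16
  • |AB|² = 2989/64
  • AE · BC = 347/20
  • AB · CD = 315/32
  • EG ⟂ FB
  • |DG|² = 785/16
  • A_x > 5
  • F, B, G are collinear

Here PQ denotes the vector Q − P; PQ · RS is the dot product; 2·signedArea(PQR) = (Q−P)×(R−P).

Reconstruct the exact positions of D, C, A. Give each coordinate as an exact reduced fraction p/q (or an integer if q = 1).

A = (45/8, -9/4)
C = (44/5, -1)
D = (37/4, 1/2)

1. C_x = 44/5  [C divides BE with BC:CE = 2/5:3/5]
2. C_y = -1  [C divides BE with BC:CE = 2/5:3/5]
   → C = (44/5, -1)
3. D_x = 37/4  [line -9/5·x + -6·y + 393/20 = 0 ∩ |DE|² = 981/16]
4. D_y = 1/2  [line -9/5·x + -6·y + 393/20 = 0 ∩ |DE|² = 981/16]
   → D = (37/4, 1/2)
5. A_x = 45/8  [AD · BF = -51 ∩ AE · BC = 347/20]
6. A_y = -9/4  [AD · BF = -51 ∩ AE · BC = 347/20]
   → A = (45/8, -9/4)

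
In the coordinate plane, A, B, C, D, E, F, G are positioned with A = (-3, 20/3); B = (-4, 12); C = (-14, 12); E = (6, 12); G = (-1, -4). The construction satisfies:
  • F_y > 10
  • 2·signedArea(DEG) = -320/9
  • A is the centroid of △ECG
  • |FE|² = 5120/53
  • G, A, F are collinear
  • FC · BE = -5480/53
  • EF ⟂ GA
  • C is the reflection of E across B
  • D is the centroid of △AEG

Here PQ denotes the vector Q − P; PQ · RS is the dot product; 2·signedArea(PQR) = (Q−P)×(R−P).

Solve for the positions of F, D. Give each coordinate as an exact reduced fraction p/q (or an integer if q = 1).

1. F_x = -194/53  [G, A, F are collinear ∩ EF ⟂ GA]
2. F_y = 540/53  [G, A, F are collinear ∩ EF ⟂ GA]
   → F = (-194/53, 540/53)
3. D_x = 2/3  [D is the centroid of △AEG]
4. D_y = 44/9  [D is the centroid of △AEG]
   → D = (2/3, 44/9)

D = (2/3, 44/9)
F = (-194/53, 540/53)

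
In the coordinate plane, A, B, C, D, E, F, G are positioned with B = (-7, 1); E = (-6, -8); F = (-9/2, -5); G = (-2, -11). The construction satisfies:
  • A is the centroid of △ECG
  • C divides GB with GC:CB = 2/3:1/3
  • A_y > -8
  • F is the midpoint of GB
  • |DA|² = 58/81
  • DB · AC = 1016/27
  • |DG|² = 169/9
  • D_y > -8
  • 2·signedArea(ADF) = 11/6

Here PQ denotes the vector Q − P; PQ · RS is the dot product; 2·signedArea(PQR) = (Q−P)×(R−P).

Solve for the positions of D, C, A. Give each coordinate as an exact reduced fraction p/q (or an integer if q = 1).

1. C_x = -16/3  [C divides GB with GC:CB = 2/3:1/3]
2. C_y = -3  [C divides GB with GC:CB = 2/3:1/3]
   → C = (-16/3, -3)
3. A_x = -40/9  [A is the centroid of △ECG]
4. A_y = -22/3  [A is the centroid of △ECG]
   → A = (-40/9, -22/3)
5. D_x = -11/3  [DB · AC = 1016/27 ∩ 2·signedArea(ADF) = 11/6]
6. D_y = -7  [DB · AC = 1016/27 ∩ 2·signedArea(ADF) = 11/6]
   → D = (-11/3, -7)

A = (-40/9, -22/3)
C = (-16/3, -3)
D = (-11/3, -7)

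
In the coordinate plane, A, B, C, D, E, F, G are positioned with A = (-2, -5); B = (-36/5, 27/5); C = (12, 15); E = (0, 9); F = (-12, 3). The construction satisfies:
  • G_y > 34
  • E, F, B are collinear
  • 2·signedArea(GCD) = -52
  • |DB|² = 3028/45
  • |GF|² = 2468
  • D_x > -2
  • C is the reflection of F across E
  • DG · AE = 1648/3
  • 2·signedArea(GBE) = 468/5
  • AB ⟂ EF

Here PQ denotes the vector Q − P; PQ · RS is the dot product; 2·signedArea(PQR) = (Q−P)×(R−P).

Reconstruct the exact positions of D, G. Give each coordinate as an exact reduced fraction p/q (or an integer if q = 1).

1. G_x = 26  [line -18/5·x + 36/5·y + -792/5 = 0 ∩ |GF|² = 2468]
2. G_y = 35  [line -18/5·x + 36/5·y + -792/5 = 0 ∩ |GF|² = 2468]
   → G = (26, 35)
3. D_x = -4/3  [DG · AE = 1648/3 ∩ 2·signedArea(GCD) = -52]
4. D_y = -1/3  [DG · AE = 1648/3 ∩ 2·signedArea(GCD) = -52]
   → D = (-4/3, -1/3)

D = (-4/3, -1/3)
G = (26, 35)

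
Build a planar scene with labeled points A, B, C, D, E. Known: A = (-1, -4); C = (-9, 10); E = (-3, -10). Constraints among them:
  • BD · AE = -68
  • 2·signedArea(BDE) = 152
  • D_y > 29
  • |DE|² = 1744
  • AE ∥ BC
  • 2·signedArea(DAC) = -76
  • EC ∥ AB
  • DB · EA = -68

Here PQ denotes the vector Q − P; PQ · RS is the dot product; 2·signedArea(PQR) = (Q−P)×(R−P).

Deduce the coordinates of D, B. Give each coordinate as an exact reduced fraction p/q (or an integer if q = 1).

B = (-7, 16)
D = (-15, 30)

1. D_x = -15  [line -14·x + -8·y + 30 = 0 ∩ |DE|² = 1744]
2. D_y = 30  [line -14·x + -8·y + 30 = 0 ∩ |DE|² = 1744]
   → D = (-15, 30)
3. B_x = -7  [AE ∥ BC ∩ EC ∥ AB]
4. B_y = 16  [AE ∥ BC ∩ EC ∥ AB]
   → B = (-7, 16)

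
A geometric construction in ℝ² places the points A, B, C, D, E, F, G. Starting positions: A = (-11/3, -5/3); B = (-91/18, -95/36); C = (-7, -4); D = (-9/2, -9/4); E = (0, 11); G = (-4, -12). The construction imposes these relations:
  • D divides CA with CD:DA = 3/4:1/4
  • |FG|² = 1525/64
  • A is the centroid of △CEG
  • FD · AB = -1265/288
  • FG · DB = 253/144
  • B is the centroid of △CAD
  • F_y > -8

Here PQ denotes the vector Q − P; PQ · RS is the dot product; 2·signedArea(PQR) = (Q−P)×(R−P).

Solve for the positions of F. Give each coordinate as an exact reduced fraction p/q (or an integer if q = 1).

F = (-17/4, -57/8)

1. F_x = -17/4  [line 5/9·x + 7/18·y + 739/144 = 0 ∩ |FG|² = 1525/64]
2. F_y = -57/8  [line 5/9·x + 7/18·y + 739/144 = 0 ∩ |FG|² = 1525/64]
   → F = (-17/4, -57/8)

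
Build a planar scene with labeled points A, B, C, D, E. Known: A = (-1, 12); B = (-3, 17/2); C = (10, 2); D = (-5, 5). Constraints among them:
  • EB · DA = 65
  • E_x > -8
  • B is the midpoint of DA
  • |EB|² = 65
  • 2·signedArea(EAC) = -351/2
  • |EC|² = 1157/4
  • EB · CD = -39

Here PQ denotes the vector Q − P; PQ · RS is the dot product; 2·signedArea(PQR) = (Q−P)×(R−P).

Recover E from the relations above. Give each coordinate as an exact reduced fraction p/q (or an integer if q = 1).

1. E_x = -7  [EB · DA = 65 ∩ EB · CD = -39]
2. E_y = 3/2  [EB · DA = 65 ∩ EB · CD = -39]
   → E = (-7, 3/2)

E = (-7, 3/2)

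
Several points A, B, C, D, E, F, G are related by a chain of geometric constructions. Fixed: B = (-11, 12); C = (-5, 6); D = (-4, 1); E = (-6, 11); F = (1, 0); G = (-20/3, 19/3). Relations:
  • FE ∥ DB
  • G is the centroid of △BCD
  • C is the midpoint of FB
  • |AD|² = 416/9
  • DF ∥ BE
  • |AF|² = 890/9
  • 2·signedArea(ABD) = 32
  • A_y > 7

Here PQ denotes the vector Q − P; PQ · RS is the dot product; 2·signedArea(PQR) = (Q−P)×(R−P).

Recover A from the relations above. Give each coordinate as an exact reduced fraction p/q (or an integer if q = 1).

1. A_x = -16/3  [line 11·x + 7·y + 5 = 0 ∩ |AD|² = 416/9]
2. A_y = 23/3  [line 11·x + 7·y + 5 = 0 ∩ |AD|² = 416/9]
   → A = (-16/3, 23/3)

A = (-16/3, 23/3)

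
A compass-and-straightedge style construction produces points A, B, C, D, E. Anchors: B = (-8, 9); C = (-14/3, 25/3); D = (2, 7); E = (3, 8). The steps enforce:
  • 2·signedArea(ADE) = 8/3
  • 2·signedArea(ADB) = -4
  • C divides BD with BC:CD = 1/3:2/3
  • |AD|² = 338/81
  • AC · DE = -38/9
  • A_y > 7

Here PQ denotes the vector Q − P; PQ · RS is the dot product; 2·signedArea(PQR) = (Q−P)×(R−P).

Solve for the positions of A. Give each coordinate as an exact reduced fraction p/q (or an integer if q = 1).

A = (1/9, 70/9)

1. A_x = 1/9  [2·signedArea(ADB) = -4 ∩ 2·signedArea(ADE) = 8/3]
2. A_y = 70/9  [2·signedArea(ADB) = -4 ∩ 2·signedArea(ADE) = 8/3]
   → A = (1/9, 70/9)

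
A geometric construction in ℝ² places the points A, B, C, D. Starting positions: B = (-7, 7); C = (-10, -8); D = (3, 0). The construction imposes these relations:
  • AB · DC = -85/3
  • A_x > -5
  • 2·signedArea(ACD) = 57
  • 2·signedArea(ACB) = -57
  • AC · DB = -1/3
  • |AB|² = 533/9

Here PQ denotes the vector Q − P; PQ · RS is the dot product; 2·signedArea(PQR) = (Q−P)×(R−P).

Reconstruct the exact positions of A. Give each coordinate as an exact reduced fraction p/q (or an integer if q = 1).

A = (-14/3, -1/3)

1. A_x = -14/3  [2·signedArea(ACD) = 57 ∩ AC · DB = -1/3]
2. A_y = -1/3  [2·signedArea(ACD) = 57 ∩ AC · DB = -1/3]
   → A = (-14/3, -1/3)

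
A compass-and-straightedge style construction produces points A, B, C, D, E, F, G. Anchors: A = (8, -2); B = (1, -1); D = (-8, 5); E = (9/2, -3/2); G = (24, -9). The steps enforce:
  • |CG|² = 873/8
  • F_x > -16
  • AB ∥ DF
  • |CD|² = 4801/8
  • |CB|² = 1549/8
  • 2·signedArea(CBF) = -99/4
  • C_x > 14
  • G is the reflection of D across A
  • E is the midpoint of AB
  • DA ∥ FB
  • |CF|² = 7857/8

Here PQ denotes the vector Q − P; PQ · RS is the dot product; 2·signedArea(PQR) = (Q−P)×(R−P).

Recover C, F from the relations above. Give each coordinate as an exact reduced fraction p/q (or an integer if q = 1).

C = (57/4, -21/4)
F = (-15, 6)

1. F_x = -15  [DA ∥ FB ∩ AB ∥ DF]
2. F_y = 6  [DA ∥ FB ∩ AB ∥ DF]
   → F = (-15, 6)
3. C_x = 57/4  [line -7·x + -16·y + 63/4 = 0 ∩ |CB|² = 1549/8]
4. C_y = -21/4  [line -7·x + -16·y + 63/4 = 0 ∩ |CB|² = 1549/8]
   → C = (57/4, -21/4)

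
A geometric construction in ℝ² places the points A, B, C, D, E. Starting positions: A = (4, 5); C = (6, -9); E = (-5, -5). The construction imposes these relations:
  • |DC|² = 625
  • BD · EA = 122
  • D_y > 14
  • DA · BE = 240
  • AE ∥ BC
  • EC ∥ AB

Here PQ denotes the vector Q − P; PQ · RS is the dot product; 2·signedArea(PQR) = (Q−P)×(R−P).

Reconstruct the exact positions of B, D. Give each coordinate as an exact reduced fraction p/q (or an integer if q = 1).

1. B_x = 15  [AE ∥ BC ∩ EC ∥ AB]
2. B_y = 1  [AE ∥ BC ∩ EC ∥ AB]
   → B = (15, 1)
3. D_x = 13  [DA · BE = 240 ∩ BD · EA = 122]
4. D_y = 15  [DA · BE = 240 ∩ BD · EA = 122]
   → D = (13, 15)

B = (15, 1)
D = (13, 15)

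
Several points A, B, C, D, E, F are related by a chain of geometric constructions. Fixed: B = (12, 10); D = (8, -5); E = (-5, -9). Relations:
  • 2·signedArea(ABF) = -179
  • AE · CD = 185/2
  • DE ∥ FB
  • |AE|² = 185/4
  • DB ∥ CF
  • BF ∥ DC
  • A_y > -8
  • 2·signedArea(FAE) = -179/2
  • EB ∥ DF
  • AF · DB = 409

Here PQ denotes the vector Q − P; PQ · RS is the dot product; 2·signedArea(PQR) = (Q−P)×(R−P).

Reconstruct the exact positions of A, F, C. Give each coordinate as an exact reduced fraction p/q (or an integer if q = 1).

1. F_x = 25  [DE ∥ FB ∩ EB ∥ DF]
2. F_y = 14  [DE ∥ FB ∩ EB ∥ DF]
   → F = (25, 14)
3. C_x = 21  [DB ∥ CF ∩ BF ∥ DC]
4. C_y = -1  [DB ∥ CF ∩ BF ∥ DC]
   → C = (21, -1)
5. A_x = 3/2  [2·signedArea(ABF) = -179 ∩ 2·signedArea(FAE) = -179/2]
6. A_y = -7  [2·signedArea(ABF) = -179 ∩ 2·signedArea(FAE) = -179/2]
   → A = (3/2, -7)

A = (3/2, -7)
C = (21, -1)
F = (25, 14)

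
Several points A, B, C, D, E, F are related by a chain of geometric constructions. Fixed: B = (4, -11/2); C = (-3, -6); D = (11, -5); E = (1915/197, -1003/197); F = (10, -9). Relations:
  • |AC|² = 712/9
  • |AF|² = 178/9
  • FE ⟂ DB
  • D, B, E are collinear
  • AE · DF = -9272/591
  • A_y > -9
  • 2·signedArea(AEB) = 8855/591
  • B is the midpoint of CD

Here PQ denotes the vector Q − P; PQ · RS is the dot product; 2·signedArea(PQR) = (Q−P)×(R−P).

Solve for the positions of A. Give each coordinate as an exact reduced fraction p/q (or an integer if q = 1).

1. A_x = 17/3  [2·signedArea(AEB) = 8855/591 ∩ AE · DF = -9272/591]
2. A_y = -8  [2·signedArea(AEB) = 8855/591 ∩ AE · DF = -9272/591]
   → A = (17/3, -8)

A = (17/3, -8)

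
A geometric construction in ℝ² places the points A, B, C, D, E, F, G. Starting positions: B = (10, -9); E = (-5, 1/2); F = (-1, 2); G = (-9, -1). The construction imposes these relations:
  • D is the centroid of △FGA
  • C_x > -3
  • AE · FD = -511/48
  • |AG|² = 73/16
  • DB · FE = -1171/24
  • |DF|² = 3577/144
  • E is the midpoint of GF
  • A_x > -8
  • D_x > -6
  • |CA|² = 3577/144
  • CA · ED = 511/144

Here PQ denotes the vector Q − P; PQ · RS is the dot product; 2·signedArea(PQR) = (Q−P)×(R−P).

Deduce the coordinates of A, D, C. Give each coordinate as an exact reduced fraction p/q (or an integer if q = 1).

1. D_x = -17/3  [line 4·x + 3/2·y + 535/24 = 0 ∩ |DF|² = 3577/144]
2. D_y = 1/4  [line 4·x + 3/2·y + 535/24 = 0 ∩ |DF|² = 3577/144]
   → D = (-17/3, 1/4)
3. A_x = -7  [AE · FD = -511/48 ∩ D is the centroid of △FGA]
4. A_y = -1/4  [AE · FD = -511/48 ∩ D is the centroid of △FGA]
   → A = (-7, -1/4)
5. C_x = -7/3  [line 2/3·x + 1/4·y + 85/72 = 0 ∩ |CA|² = 3577/144]
6. C_y = 3/2  [line 2/3·x + 1/4·y + 85/72 = 0 ∩ |CA|² = 3577/144]
   → C = (-7/3, 3/2)

A = (-7, -1/4)
C = (-7/3, 3/2)
D = (-17/3, 1/4)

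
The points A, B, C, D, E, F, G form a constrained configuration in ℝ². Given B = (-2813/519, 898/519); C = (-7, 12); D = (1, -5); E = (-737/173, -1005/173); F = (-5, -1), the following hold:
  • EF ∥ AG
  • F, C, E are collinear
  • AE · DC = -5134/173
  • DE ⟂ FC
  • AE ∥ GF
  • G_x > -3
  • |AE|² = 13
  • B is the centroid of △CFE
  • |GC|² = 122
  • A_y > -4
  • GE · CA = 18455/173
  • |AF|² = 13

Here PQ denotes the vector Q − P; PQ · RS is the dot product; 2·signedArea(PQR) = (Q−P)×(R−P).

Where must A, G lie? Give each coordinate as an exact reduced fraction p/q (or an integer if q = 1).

A = (-2, -3)
G = (-474/173, 313/173)

1. A_x = -2  [line 8·x + -17·y + -35 = 0 ∩ |AF|² = 13]
2. A_y = -3  [line 8·x + -17·y + -35 = 0 ∩ |AF|² = 13]
   → A = (-2, -3)
3. G_x = -474/173  [AE ∥ GF ∩ EF ∥ AG]
4. G_y = 313/173  [AE ∥ GF ∩ EF ∥ AG]
   → G = (-474/173, 313/173)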